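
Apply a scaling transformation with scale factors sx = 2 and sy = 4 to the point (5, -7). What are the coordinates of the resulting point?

Scaling matrix:
[[2, 0], [0, 4]]
Result: (5 × 2, -7 × 4) = (10, -28)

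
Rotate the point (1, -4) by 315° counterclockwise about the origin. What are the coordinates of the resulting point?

Rotation matrix for 315°: [[cos 315°, -sin 315°], [sin 315°, cos 315°]] ≈ [[0.707107, 0.707107], [-0.707107, 0.707107]]
[[0.707107, 0.707107], [-0.707107, 0.707107]] × [1, -4]ᵀ ≈ [-2.1213, -3.5355]ᵀ
Result: (-2.1213, -3.5355)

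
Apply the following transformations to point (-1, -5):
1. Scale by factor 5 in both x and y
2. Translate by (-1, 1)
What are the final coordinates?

Step 1: Scale (-1, -5) by 5 → (-5, -25)
Step 2: Translate by (-1, 1) → (-6, -24)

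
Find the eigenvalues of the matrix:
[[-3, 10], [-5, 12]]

Characteristic equation: det(A - λI) = 0
λ² - (trace)λ + (det) = 0
trace = -3 + 12 = 9, det = (-3)(12) - (10)(-5) = 14
λ² - (9)λ + (14) = 0
λ = (9 ± √((9)² - 4·(14))) / 2 = (9 ± √25) / 2
Solving: λ = 2, 7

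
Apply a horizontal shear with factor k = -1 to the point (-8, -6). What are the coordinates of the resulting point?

Shear matrix for horizontal shear with factor k = -1:
[[1, -1], [0, 1]]
Result: (-8, -6) → (-2, -6)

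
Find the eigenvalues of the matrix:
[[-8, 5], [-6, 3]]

Characteristic equation: det(A - λI) = 0
λ² - (trace)λ + (det) = 0
trace = -8 + 3 = -5, det = (-8)(3) - (5)(-6) = 6
λ² - (-5)λ + (6) = 0
λ = (-5 ± √((-5)² - 4·(6))) / 2 = (-5 ± √1) / 2
Solving: λ = -3, -2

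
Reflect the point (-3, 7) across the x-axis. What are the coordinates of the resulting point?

Reflection across x-axis: (-3, 7) → (-3, -7)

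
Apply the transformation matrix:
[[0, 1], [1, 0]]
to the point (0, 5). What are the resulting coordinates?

Matrix multiplication:
[[0, 1], [1, 0]] × [0, 5]ᵀ
= [(0)(0) + (1)(5), (1)(0) + (0)(5)]ᵀ
= [5, 0]ᵀ
Result: (5, 0)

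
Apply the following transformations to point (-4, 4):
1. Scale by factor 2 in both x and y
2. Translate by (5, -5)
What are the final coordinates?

Step 1: Scale (-4, 4) by 2 → (-8, 8)
Step 2: Translate by (5, -5) → (-3, 3)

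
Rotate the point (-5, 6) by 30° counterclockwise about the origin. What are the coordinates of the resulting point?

Rotation matrix for 30°: [[cos 30°, -sin 30°], [sin 30°, cos 30°]] ≈ [[0.866025, -0.500000], [0.500000, 0.866025]]
[[0.866025, -0.500000], [0.500000, 0.866025]] × [-5, 6]ᵀ ≈ [-7.3301, 2.6962]ᵀ
Result: (-7.3301, 2.6962)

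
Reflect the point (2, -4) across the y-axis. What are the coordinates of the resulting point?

Reflection across y-axis: (2, -4) → (-2, -4)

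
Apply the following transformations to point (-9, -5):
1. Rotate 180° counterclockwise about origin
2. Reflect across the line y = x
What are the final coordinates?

Step 1: Rotate 180° → (9, 5)
Step 2: Reflect across line y = x → (5, 9)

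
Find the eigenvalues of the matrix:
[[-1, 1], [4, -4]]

Characteristic equation: det(A - λI) = 0
λ² - (trace)λ + (det) = 0
trace = -1 + -4 = -5, det = (-1)(-4) - (1)(4) = 0
λ² - (-5)λ + (0) = 0
λ = (-5 ± √((-5)² - 4·(0))) / 2 = (-5 ± √25) / 2
Solving: λ = -5, 0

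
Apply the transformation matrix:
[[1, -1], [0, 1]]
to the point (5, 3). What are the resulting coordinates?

Matrix multiplication:
[[1, -1], [0, 1]] × [5, 3]ᵀ
= [(1)(5) + (-1)(3), (0)(5) + (1)(3)]ᵀ
= [2, 3]ᵀ
Result: (2, 3)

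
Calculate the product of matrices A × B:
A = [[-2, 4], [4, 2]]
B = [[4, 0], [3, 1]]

Matrix multiplication:
C[0][0] = -2×4 + 4×3 = 4
C[0][1] = -2×0 + 4×1 = 4
C[1][0] = 4×4 + 2×3 = 22
C[1][1] = 4×0 + 2×1 = 2
Result: [[4, 4], [22, 2]]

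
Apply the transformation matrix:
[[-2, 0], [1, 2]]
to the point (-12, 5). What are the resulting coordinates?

Matrix multiplication:
[[-2, 0], [1, 2]] × [-12, 5]ᵀ
= [(-2)(-12) + (0)(5), (1)(-12) + (2)(5)]ᵀ
= [24, -2]ᵀ
Result: (24, -2)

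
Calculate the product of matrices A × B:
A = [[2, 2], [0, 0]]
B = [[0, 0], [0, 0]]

Matrix multiplication:
C[0][0] = 2×0 + 2×0 = 0
C[0][1] = 2×0 + 2×0 = 0
C[1][0] = 0×0 + 0×0 = 0
C[1][1] = 0×0 + 0×0 = 0
Result: [[0, 0], [0, 0]]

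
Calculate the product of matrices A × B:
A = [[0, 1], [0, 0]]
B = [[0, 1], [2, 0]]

Matrix multiplication:
C[0][0] = 0×0 + 1×2 = 2
C[0][1] = 0×1 + 1×0 = 0
C[1][0] = 0×0 + 0×2 = 0
C[1][1] = 0×1 + 0×0 = 0
Result: [[2, 0], [0, 0]]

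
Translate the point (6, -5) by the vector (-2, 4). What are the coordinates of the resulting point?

Translation by (-2, 4) (homogeneous matrix [[1, 0, -2], [0, 1, 4], [0, 0, 1]]):
x' = 6 + -2 = 4
y' = -5 + 4 = -1
Result: (4, -1)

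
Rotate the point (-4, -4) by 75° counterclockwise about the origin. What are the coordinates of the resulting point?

Rotation matrix for 75°: [[cos 75°, -sin 75°], [sin 75°, cos 75°]] ≈ [[0.258819, -0.965926], [0.965926, 0.258819]]
[[0.258819, -0.965926], [0.965926, 0.258819]] × [-4, -4]ᵀ ≈ [2.8284, -4.8990]ᵀ
Result: (2.8284, -4.8990)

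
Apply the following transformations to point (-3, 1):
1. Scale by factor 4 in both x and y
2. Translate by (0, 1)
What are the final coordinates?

Step 1: Scale (-3, 1) by 4 → (-12, 4)
Step 2: Translate by (0, 1) → (-12, 5)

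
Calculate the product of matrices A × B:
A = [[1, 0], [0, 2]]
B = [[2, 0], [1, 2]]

Matrix multiplication:
C[0][0] = 1×2 + 0×1 = 2
C[0][1] = 1×0 + 0×2 = 0
C[1][0] = 0×2 + 2×1 = 2
C[1][1] = 0×0 + 2×2 = 4
Result: [[2, 0], [2, 4]]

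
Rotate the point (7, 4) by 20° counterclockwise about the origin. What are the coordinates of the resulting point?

Rotation matrix for 20°: [[cos 20°, -sin 20°], [sin 20°, cos 20°]] ≈ [[0.939693, -0.342020], [0.342020, 0.939693]]
[[0.939693, -0.342020], [0.342020, 0.939693]] × [7, 4]ᵀ ≈ [5.2098, 6.1529]ᵀ
Result: (5.2098, 6.1529)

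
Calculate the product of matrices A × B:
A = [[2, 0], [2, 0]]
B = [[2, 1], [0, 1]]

Matrix multiplication:
C[0][0] = 2×2 + 0×0 = 4
C[0][1] = 2×1 + 0×1 = 2
C[1][0] = 2×2 + 0×0 = 4
C[1][1] = 2×1 + 0×1 = 2
Result: [[4, 2], [4, 2]]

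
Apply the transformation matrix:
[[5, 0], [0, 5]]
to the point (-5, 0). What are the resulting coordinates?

Matrix multiplication:
[[5, 0], [0, 5]] × [-5, 0]ᵀ
= [(5)(-5) + (0)(0), (0)(-5) + (5)(0)]ᵀ
= [-25, 0]ᵀ
Result: (-25, 0)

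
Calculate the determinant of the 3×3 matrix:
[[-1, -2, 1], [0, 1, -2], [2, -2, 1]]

Expansion along first row:
det = -1·det([[1,-2],[-2,1]]) - -2·det([[0,-2],[2,1]]) + 1·det([[0,1],[2,-2]])
    = -1·(1·1 - -2·-2) - -2·(0·1 - -2·2) + 1·(0·-2 - 1·2)
    = -1·-3 - -2·4 + 1·-2
    = 3 + 8 + -2 = 9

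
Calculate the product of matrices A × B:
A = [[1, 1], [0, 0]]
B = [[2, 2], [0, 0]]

Matrix multiplication:
C[0][0] = 1×2 + 1×0 = 2
C[0][1] = 1×2 + 1×0 = 2
C[1][0] = 0×2 + 0×0 = 0
C[1][1] = 0×2 + 0×0 = 0
Result: [[2, 2], [0, 0]]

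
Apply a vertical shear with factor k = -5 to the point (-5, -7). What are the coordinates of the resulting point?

Shear matrix for vertical shear with factor k = -5:
[[1, 0], [-5, 1]]
Result: (-5, -7) → (-5, 18)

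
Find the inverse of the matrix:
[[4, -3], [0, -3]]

For [[a,b],[c,d]], inverse = (1/det)·[[d,-b],[-c,a]]
det = (4)(-3) - (-3)(0) = -12 - 0 = -12
Inverse = (1/-12)·[[-3, 3], [0, 4]]
= [[1/4, -1/4], [0, -1/3]]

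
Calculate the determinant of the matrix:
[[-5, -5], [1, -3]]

For a 2×2 matrix [[a, b], [c, d]], det = ad - bc
det = (-5)(-3) - (-5)(1) = 15 - -5 = 20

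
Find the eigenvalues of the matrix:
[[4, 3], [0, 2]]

Characteristic equation: det(A - λI) = 0
λ² - (trace)λ + (det) = 0
trace = 4 + 2 = 6, det = (4)(2) - (3)(0) = 8
λ² - (6)λ + (8) = 0
λ = (6 ± √((6)² - 4·(8))) / 2 = (6 ± √4) / 2
Solving: λ = 2, 4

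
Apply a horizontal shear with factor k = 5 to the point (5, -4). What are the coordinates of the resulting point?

Shear matrix for horizontal shear with factor k = 5:
[[1, 5], [0, 1]]
Result: (5, -4) → (-15, -4)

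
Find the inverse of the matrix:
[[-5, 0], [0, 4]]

For [[a,b],[c,d]], inverse = (1/det)·[[d,-b],[-c,a]]
det = (-5)(4) - (0)(0) = -20 - 0 = -20
Inverse = (1/-20)·[[4, 0], [0, -5]]
= [[-1/5, 0], [0, 1/4]]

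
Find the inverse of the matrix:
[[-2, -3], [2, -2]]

For [[a,b],[c,d]], inverse = (1/det)·[[d,-b],[-c,a]]
det = (-2)(-2) - (-3)(2) = 4 - -6 = 10
Inverse = (1/10)·[[-2, 3], [-2, -2]]
= [[-1/5, 3/10], [-1/5, -1/5]]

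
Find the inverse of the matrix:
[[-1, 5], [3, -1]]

For [[a,b],[c,d]], inverse = (1/det)·[[d,-b],[-c,a]]
det = (-1)(-1) - (5)(3) = 1 - 15 = -14
Inverse = (1/-14)·[[-1, -5], [-3, -1]]
= [[1/14, 5/14], [3/14, 1/14]]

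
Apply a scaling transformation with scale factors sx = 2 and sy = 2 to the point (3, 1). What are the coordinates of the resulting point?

Scaling matrix:
[[2, 0], [0, 2]]
Result: (3 × 2, 1 × 2) = (6, 2)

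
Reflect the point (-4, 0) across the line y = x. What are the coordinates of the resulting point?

Reflection across line y = x: (-4, 0) → (0, -4)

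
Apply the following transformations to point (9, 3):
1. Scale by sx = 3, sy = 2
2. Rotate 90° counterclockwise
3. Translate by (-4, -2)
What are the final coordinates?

Step 1: Scale → (27, 6)
Step 2: Rotate 90° → (-6, 27)
Step 3: Translate → (-10, 25)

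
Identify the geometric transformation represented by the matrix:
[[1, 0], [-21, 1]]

This matrix represents: vertical shear with factor -21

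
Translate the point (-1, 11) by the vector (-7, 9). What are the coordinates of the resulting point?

Translation by (-7, 9) (homogeneous matrix [[1, 0, -7], [0, 1, 9], [0, 0, 1]]):
x' = -1 + -7 = -8
y' = 11 + 9 = 20
Result: (-8, 20)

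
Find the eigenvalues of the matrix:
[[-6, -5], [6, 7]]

Characteristic equation: det(A - λI) = 0
λ² - (trace)λ + (det) = 0
trace = -6 + 7 = 1, det = (-6)(7) - (-5)(6) = -12
λ² - (1)λ + (-12) = 0
λ = (1 ± √((1)² - 4·(-12))) / 2 = (1 ± √49) / 2
Solving: λ = -3, 4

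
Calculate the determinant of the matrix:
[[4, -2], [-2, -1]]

For a 2×2 matrix [[a, b], [c, d]], det = ad - bc
det = (4)(-1) - (-2)(-2) = -4 - 4 = -8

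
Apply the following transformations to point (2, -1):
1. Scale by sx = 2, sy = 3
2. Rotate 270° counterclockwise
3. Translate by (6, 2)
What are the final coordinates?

Step 1: Scale → (4, -3)
Step 2: Rotate 270° → (-3, -4)
Step 3: Translate → (3, -2)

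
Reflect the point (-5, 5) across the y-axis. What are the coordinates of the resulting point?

Reflection across y-axis: (-5, 5) → (5, 5)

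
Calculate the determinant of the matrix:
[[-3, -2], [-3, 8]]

For a 2×2 matrix [[a, b], [c, d]], det = ad - bc
det = (-3)(8) - (-2)(-3) = -24 - 6 = -30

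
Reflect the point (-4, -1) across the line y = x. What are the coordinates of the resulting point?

Reflection across line y = x: (-4, -1) → (-1, -4)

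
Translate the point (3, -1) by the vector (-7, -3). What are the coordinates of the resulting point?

Translation by (-7, -3) (homogeneous matrix [[1, 0, -7], [0, 1, -3], [0, 0, 1]]):
x' = 3 + -7 = -4
y' = -1 + -3 = -4
Result: (-4, -4)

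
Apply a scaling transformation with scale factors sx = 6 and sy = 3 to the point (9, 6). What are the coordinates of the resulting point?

Scaling matrix:
[[6, 0], [0, 3]]
Result: (9 × 6, 6 × 3) = (54, 18)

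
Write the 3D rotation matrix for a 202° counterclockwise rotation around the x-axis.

Rotation matrix for counterclockwise 202° around x-axis:
cos(202°) = -0.9272, sin(202°) = -0.3746
Result: [[1, 0, 0], [0, -0.9272, 0.3746], [0, -0.3746, -0.9272]]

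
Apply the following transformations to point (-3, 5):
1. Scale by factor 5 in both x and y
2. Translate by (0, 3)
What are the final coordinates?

Step 1: Scale (-3, 5) by 5 → (-15, 25)
Step 2: Translate by (0, 3) → (-15, 28)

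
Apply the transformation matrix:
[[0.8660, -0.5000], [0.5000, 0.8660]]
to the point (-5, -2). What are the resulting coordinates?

Matrix multiplication:
[[0.8660, -0.5000], [0.5000, 0.8660]] × [-5, -2]ᵀ
= [(0.8660)(-5) + (-0.5000)(-2), (0.5000)(-5) + (0.8660)(-2)]ᵀ
= [-3.3300, -4.2320]ᵀ
Result: (-3.3300, -4.2320)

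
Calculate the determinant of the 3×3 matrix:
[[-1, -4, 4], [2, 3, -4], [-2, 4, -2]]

Expansion along first row:
det = -1·det([[3,-4],[4,-2]]) - -4·det([[2,-4],[-2,-2]]) + 4·det([[2,3],[-2,4]])
    = -1·(3·-2 - -4·4) - -4·(2·-2 - -4·-2) + 4·(2·4 - 3·-2)
    = -1·10 - -4·-12 + 4·14
    = -10 + -48 + 56 = -2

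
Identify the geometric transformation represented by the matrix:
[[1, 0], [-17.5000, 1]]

This matrix represents: vertical shear with factor -17.5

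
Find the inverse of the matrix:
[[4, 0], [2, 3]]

For [[a,b],[c,d]], inverse = (1/det)·[[d,-b],[-c,a]]
det = (4)(3) - (0)(2) = 12 - 0 = 12
Inverse = (1/12)·[[3, 0], [-2, 4]]
= [[1/4, 0], [-1/6, 1/3]]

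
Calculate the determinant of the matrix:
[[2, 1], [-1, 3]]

For a 2×2 matrix [[a, b], [c, d]], det = ad - bc
det = (2)(3) - (1)(-1) = 6 - -1 = 7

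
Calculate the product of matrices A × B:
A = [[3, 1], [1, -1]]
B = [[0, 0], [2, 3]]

Matrix multiplication:
C[0][0] = 3×0 + 1×2 = 2
C[0][1] = 3×0 + 1×3 = 3
C[1][0] = 1×0 + -1×2 = -2
C[1][1] = 1×0 + -1×3 = -3
Result: [[2, 3], [-2, -3]]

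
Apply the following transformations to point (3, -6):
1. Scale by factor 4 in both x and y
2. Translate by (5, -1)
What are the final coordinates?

Step 1: Scale (3, -6) by 4 → (12, -24)
Step 2: Translate by (5, -1) → (17, -25)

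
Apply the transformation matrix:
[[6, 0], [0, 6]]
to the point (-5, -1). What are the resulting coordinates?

Matrix multiplication:
[[6, 0], [0, 6]] × [-5, -1]ᵀ
= [(6)(-5) + (0)(-1), (0)(-5) + (6)(-1)]ᵀ
= [-30, -6]ᵀ
Result: (-30, -6)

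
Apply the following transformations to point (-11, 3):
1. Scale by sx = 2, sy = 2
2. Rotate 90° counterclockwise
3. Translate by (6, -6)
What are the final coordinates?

Step 1: Scale → (-22, 6)
Step 2: Rotate 90° → (-6, -22)
Step 3: Translate → (0, -28)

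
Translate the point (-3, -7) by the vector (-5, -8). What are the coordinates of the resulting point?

Translation by (-5, -8) (homogeneous matrix [[1, 0, -5], [0, 1, -8], [0, 0, 1]]):
x' = -3 + -5 = -8
y' = -7 + -8 = -15
Result: (-8, -15)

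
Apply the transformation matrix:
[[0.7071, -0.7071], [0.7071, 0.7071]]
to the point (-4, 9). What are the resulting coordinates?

Matrix multiplication:
[[0.7071, -0.7071], [0.7071, 0.7071]] × [-4, 9]ᵀ
= [(0.7071)(-4) + (-0.7071)(9), (0.7071)(-4) + (0.7071)(9)]ᵀ
= [-9.1923, 3.5355]ᵀ
Result: (-9.1923, 3.5355)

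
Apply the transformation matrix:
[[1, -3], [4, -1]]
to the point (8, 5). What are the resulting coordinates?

Matrix multiplication:
[[1, -3], [4, -1]] × [8, 5]ᵀ
= [(1)(8) + (-3)(5), (4)(8) + (-1)(5)]ᵀ
= [-7, 27]ᵀ
Result: (-7, 27)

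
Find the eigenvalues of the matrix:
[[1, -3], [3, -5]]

Characteristic equation: det(A - λI) = 0
λ² - (trace)λ + (det) = 0
trace = 1 + -5 = -4, det = (1)(-5) - (-3)(3) = 4
λ² - (-4)λ + (4) = 0
λ = (-4 ± √((-4)² - 4·(4))) / 2 = (-4 ± √0) / 2
Solving: λ = -2, -2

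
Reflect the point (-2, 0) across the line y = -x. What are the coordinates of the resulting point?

Reflection across line y = -x: (-2, 0) → (0, 2)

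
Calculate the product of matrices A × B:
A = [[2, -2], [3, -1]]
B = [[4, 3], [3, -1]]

Matrix multiplication:
C[0][0] = 2×4 + -2×3 = 2
C[0][1] = 2×3 + -2×-1 = 8
C[1][0] = 3×4 + -1×3 = 9
C[1][1] = 3×3 + -1×-1 = 10
Result: [[2, 8], [9, 10]]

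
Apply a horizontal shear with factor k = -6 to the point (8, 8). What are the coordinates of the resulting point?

Shear matrix for horizontal shear with factor k = -6:
[[1, -6], [0, 1]]
Result: (8, 8) → (-40, 8)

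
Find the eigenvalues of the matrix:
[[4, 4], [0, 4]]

Characteristic equation: det(A - λI) = 0
λ² - (trace)λ + (det) = 0
trace = 4 + 4 = 8, det = (4)(4) - (4)(0) = 16
λ² - (8)λ + (16) = 0
λ = (8 ± √((8)² - 4·(16))) / 2 = (8 ± √0) / 2
Solving: λ = 4, 4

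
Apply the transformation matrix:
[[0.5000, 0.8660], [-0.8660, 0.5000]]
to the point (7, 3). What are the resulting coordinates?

Matrix multiplication:
[[0.5000, 0.8660], [-0.8660, 0.5000]] × [7, 3]ᵀ
= [(0.5000)(7) + (0.8660)(3), (-0.8660)(7) + (0.5000)(3)]ᵀ
= [6.0980, -4.5620]ᵀ
Result: (6.0980, -4.5620)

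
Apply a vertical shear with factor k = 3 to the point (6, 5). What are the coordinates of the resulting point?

Shear matrix for vertical shear with factor k = 3:
[[1, 0], [3, 1]]
Result: (6, 5) → (6, 23)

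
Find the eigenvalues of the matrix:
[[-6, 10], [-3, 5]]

Characteristic equation: det(A - λI) = 0
λ² - (trace)λ + (det) = 0
trace = -6 + 5 = -1, det = (-6)(5) - (10)(-3) = 0
λ² - (-1)λ + (0) = 0
λ = (-1 ± √((-1)² - 4·(0))) / 2 = (-1 ± √1) / 2
Solving: λ = -1, 0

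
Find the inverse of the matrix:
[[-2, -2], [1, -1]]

For [[a,b],[c,d]], inverse = (1/det)·[[d,-b],[-c,a]]
det = (-2)(-1) - (-2)(1) = 2 - -2 = 4
Inverse = (1/4)·[[-1, 2], [-1, -2]]
= [[-1/4, 1/2], [-1/4, -1/2]]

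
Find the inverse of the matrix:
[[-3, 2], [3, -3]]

For [[a,b],[c,d]], inverse = (1/det)·[[d,-b],[-c,a]]
det = (-3)(-3) - (2)(3) = 9 - 6 = 3
Inverse = (1/3)·[[-3, -2], [-3, -3]]
= [[-1, -2/3], [-1, -1]]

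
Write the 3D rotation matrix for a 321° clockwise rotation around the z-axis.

Rotation matrix for clockwise 321° around z-axis:
A clockwise rotation by 321° is a counterclockwise rotation by -321°.
cos(-321°) = 0.7771, sin(-321°) = 0.6293
Result: [[0.7771, -0.6293, 0], [0.6293, 0.7771, 0], [0, 0, 1]]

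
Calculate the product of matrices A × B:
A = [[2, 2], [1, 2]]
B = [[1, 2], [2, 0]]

Matrix multiplication:
C[0][0] = 2×1 + 2×2 = 6
C[0][1] = 2×2 + 2×0 = 4
C[1][0] = 1×1 + 2×2 = 5
C[1][1] = 1×2 + 2×0 = 2
Result: [[6, 4], [5, 2]]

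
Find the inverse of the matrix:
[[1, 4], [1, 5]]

For [[a,b],[c,d]], inverse = (1/det)·[[d,-b],[-c,a]]
det = (1)(5) - (4)(1) = 5 - 4 = 1
Inverse = [[5, -4], [-1, 1]]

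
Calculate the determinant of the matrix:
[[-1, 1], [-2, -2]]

For a 2×2 matrix [[a, b], [c, d]], det = ad - bc
det = (-1)(-2) - (1)(-2) = 2 - -2 = 4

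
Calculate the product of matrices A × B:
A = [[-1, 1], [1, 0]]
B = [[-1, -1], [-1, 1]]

Matrix multiplication:
C[0][0] = -1×-1 + 1×-1 = 0
C[0][1] = -1×-1 + 1×1 = 2
C[1][0] = 1×-1 + 0×-1 = -1
C[1][1] = 1×-1 + 0×1 = -1
Result: [[0, 2], [-1, -1]]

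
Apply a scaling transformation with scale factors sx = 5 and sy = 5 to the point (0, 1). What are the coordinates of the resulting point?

Scaling matrix:
[[5, 0], [0, 5]]
Result: (0 × 5, 1 × 5) = (0, 5)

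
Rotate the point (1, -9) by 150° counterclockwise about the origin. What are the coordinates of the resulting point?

Rotation matrix for 150°: [[cos 150°, -sin 150°], [sin 150°, cos 150°]] ≈ [[-0.866025, -0.500000], [0.500000, -0.866025]]
[[-0.866025, -0.500000], [0.500000, -0.866025]] × [1, -9]ᵀ ≈ [3.6340, 8.2942]ᵀ
Result: (3.6340, 8.2942)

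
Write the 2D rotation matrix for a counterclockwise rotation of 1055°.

Rotation matrix formula: [[cos θ, -sin θ], [sin θ, cos θ]]
For θ = 1055°:
cos(1055°) = 0.9063
sin(1055°) = -0.4226
Result: [[0.9063, 0.4226], [-0.4226, 0.9063]]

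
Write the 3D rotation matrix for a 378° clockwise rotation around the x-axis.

Rotation matrix for clockwise 378° around x-axis:
A clockwise rotation by 378° is a counterclockwise rotation by -378°.
cos(-378°) = 0.9511, sin(-378°) = -0.3090
Result: [[1, 0, 0], [0, 0.9511, 0.3090], [0, -0.3090, 0.9511]]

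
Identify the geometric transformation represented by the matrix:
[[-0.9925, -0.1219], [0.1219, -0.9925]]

This matrix represents: rotation by 173° counterclockwise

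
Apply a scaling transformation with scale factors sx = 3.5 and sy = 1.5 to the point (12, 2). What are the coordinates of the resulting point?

Scaling matrix:
[[3.50, 0], [0, 1.50]]
Result: (12 × 3.5, 2 × 1.5) = (42, 3)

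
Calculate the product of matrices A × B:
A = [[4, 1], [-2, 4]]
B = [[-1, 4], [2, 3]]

Matrix multiplication:
C[0][0] = 4×-1 + 1×2 = -2
C[0][1] = 4×4 + 1×3 = 19
C[1][0] = -2×-1 + 4×2 = 10
C[1][1] = -2×4 + 4×3 = 4
Result: [[-2, 19], [10, 4]]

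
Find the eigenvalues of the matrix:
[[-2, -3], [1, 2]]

Characteristic equation: det(A - λI) = 0
λ² - (trace)λ + (det) = 0
trace = -2 + 2 = 0, det = (-2)(2) - (-3)(1) = -1
λ² - (0)λ + (-1) = 0
λ = (0 ± √((0)² - 4·(-1))) / 2 = (0 ± √4) / 2
Solving: λ = -1, 1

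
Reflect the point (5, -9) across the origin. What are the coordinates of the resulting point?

Reflection across origin: (5, -9) → (-5, 9)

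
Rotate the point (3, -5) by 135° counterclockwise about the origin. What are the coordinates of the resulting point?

Rotation matrix for 135°: [[cos 135°, -sin 135°], [sin 135°, cos 135°]] ≈ [[-0.707107, -0.707107], [0.707107, -0.707107]]
[[-0.707107, -0.707107], [0.707107, -0.707107]] × [3, -5]ᵀ ≈ [1.4142, 5.6569]ᵀ
Result: (1.4142, 5.6569)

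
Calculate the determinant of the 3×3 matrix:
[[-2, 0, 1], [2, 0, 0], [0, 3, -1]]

Expansion along first row:
det = -2·det([[0,0],[3,-1]]) - 0·det([[2,0],[0,-1]]) + 1·det([[2,0],[0,3]])
    = -2·(0·-1 - 0·3) - 0·(2·-1 - 0·0) + 1·(2·3 - 0·0)
    = -2·0 - 0·-2 + 1·6
    = 0 + 0 + 6 = 6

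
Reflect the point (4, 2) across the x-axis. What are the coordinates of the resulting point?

Reflection across x-axis: (4, 2) → (4, -2)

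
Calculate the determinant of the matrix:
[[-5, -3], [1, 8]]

For a 2×2 matrix [[a, b], [c, d]], det = ad - bc
det = (-5)(8) - (-3)(1) = -40 - -3 = -37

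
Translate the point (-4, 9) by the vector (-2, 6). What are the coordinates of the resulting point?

Translation by (-2, 6) (homogeneous matrix [[1, 0, -2], [0, 1, 6], [0, 0, 1]]):
x' = -4 + -2 = -6
y' = 9 + 6 = 15
Result: (-6, 15)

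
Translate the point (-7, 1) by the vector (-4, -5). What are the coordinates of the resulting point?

Translation by (-4, -5) (homogeneous matrix [[1, 0, -4], [0, 1, -5], [0, 0, 1]]):
x' = -7 + -4 = -11
y' = 1 + -5 = -4
Result: (-11, -4)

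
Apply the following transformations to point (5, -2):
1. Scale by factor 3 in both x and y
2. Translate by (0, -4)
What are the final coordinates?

Step 1: Scale (5, -2) by 3 → (15, -6)
Step 2: Translate by (0, -4) → (15, -10)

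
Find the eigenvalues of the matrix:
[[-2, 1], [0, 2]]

Characteristic equation: det(A - λI) = 0
λ² - (trace)λ + (det) = 0
trace = -2 + 2 = 0, det = (-2)(2) - (1)(0) = -4
λ² - (0)λ + (-4) = 0
λ = (0 ± √((0)² - 4·(-4))) / 2 = (0 ± √16) / 2
Solving: λ = -2, 2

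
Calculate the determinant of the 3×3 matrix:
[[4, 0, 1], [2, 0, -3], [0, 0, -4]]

Expansion along first row:
det = 4·det([[0,-3],[0,-4]]) - 0·det([[2,-3],[0,-4]]) + 1·det([[2,0],[0,0]])
    = 4·(0·-4 - -3·0) - 0·(2·-4 - -3·0) + 1·(2·0 - 0·0)
    = 4·0 - 0·-8 + 1·0
    = 0 + 0 + 0 = 0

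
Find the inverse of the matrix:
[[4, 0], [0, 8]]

For [[a,b],[c,d]], inverse = (1/det)·[[d,-b],[-c,a]]
det = (4)(8) - (0)(0) = 32 - 0 = 32
Inverse = (1/32)·[[8, 0], [0, 4]]
= [[1/4, 0], [0, 1/8]]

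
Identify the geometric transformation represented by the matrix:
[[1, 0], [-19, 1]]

This matrix represents: vertical shear with factor -19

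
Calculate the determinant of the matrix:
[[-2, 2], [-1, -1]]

For a 2×2 matrix [[a, b], [c, d]], det = ad - bc
det = (-2)(-1) - (2)(-1) = 2 - -2 = 4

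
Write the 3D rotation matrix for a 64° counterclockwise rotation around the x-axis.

Rotation matrix for counterclockwise 64° around x-axis:
cos(64°) = 0.4384, sin(64°) = 0.8988
Result: [[1, 0, 0], [0, 0.4384, -0.8988], [0, 0.8988, 0.4384]]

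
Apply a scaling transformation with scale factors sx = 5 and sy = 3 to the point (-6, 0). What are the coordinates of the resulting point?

Scaling matrix:
[[5, 0], [0, 3]]
Result: (-6 × 5, 0 × 3) = (-30, 0)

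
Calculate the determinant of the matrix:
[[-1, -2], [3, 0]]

For a 2×2 matrix [[a, b], [c, d]], det = ad - bc
det = (-1)(0) - (-2)(3) = 0 - -6 = 6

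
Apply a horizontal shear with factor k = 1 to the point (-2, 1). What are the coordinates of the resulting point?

Shear matrix for horizontal shear with factor k = 1:
[[1, 1], [0, 1]]
Result: (-2, 1) → (-1, 1)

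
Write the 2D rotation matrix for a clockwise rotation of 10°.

Rotation matrix formula: [[cos θ, -sin θ], [sin θ, cos θ]]
A clockwise rotation by 10° is equivalent to a counterclockwise rotation by -10°.
For θ = -10°:
cos(-10°) = 0.9848
sin(-10°) = -0.1736
Result: [[0.9848, 0.1736], [-0.1736, 0.9848]]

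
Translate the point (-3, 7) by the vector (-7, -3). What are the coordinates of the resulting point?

Translation by (-7, -3) (homogeneous matrix [[1, 0, -7], [0, 1, -3], [0, 0, 1]]):
x' = -3 + -7 = -10
y' = 7 + -3 = 4
Result: (-10, 4)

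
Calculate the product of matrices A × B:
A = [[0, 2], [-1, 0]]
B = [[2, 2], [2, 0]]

Matrix multiplication:
C[0][0] = 0×2 + 2×2 = 4
C[0][1] = 0×2 + 2×0 = 0
C[1][0] = -1×2 + 0×2 = -2
C[1][1] = -1×2 + 0×0 = -2
Result: [[4, 0], [-2, -2]]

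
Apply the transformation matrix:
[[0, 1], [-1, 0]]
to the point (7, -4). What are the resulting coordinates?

Matrix multiplication:
[[0, 1], [-1, 0]] × [7, -4]ᵀ
= [(0)(7) + (1)(-4), (-1)(7) + (0)(-4)]ᵀ
= [-4, -7]ᵀ
Result: (-4, -7)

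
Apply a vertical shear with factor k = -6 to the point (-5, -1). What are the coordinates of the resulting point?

Shear matrix for vertical shear with factor k = -6:
[[1, 0], [-6, 1]]
Result: (-5, -1) → (-5, 29)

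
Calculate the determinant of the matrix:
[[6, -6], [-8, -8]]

For a 2×2 matrix [[a, b], [c, d]], det = ad - bc
det = (6)(-8) - (-6)(-8) = -48 - 48 = -96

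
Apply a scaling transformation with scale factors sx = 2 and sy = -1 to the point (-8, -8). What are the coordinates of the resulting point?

Scaling matrix:
[[2, 0], [0, -1]]
Result: (-8 × 2, -8 × -1) = (-16, 8)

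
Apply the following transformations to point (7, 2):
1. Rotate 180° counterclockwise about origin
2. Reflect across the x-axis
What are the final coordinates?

Step 1: Rotate 180° → (-7, -2)
Step 2: Reflect across x-axis → (-7, 2)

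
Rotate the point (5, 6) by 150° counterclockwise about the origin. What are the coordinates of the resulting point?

Rotation matrix for 150°: [[cos 150°, -sin 150°], [sin 150°, cos 150°]] ≈ [[-0.866025, -0.500000], [0.500000, -0.866025]]
[[-0.866025, -0.500000], [0.500000, -0.866025]] × [5, 6]ᵀ ≈ [-7.3301, -2.6962]ᵀ
Result: (-7.3301, -2.6962)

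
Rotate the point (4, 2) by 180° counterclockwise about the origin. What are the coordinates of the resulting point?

Rotation matrix for 180°: [[cos 180°, -sin 180°], [sin 180°, cos 180°]] = [[-1, 0], [0, -1]]
[[-1, 0], [0, -1]] × [4, 2]ᵀ = [-4, -2]ᵀ
Result: (-4, -2)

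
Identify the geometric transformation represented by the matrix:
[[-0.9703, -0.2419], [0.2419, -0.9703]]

This matrix represents: rotation by 166° counterclockwise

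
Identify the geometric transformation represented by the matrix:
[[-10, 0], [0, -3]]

This matrix represents: non-uniform scaling by sx = -10, sy = -3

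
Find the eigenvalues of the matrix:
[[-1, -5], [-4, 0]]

Characteristic equation: det(A - λI) = 0
λ² - (trace)λ + (det) = 0
trace = -1 + 0 = -1, det = (-1)(0) - (-5)(-4) = -20
λ² - (-1)λ + (-20) = 0
λ = (-1 ± √((-1)² - 4·(-20))) / 2 = (-1 ± √81) / 2
Solving: λ = -5, 4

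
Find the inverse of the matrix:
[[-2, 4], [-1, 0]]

For [[a,b],[c,d]], inverse = (1/det)·[[d,-b],[-c,a]]
det = (-2)(0) - (4)(-1) = 0 - -4 = 4
Inverse = (1/4)·[[0, -4], [1, -2]]
= [[0, -1], [1/4, -1/2]]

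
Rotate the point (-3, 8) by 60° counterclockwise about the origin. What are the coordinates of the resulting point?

Rotation matrix for 60°: [[cos 60°, -sin 60°], [sin 60°, cos 60°]] ≈ [[0.500000, -0.866025], [0.866025, 0.500000]]
[[0.500000, -0.866025], [0.866025, 0.500000]] × [-3, 8]ᵀ ≈ [-8.4282, 1.4019]ᵀ
Result: (-8.4282, 1.4019)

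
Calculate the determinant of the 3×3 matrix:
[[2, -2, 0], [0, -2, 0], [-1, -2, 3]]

Expansion along first row:
det = 2·det([[-2,0],[-2,3]]) - -2·det([[0,0],[-1,3]]) + 0·det([[0,-2],[-1,-2]])
    = 2·(-2·3 - 0·-2) - -2·(0·3 - 0·-1) + 0·(0·-2 - -2·-1)
    = 2·-6 - -2·0 + 0·-2
    = -12 + 0 + 0 = -12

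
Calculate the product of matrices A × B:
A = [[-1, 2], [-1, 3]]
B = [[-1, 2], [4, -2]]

Matrix multiplication:
C[0][0] = -1×-1 + 2×4 = 9
C[0][1] = -1×2 + 2×-2 = -6
C[1][0] = -1×-1 + 3×4 = 13
C[1][1] = -1×2 + 3×-2 = -8
Result: [[9, -6], [13, -8]]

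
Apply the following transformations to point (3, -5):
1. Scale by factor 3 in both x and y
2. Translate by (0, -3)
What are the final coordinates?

Step 1: Scale (3, -5) by 3 → (9, -15)
Step 2: Translate by (0, -3) → (9, -18)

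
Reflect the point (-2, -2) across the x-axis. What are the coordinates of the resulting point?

Reflection across x-axis: (-2, -2) → (-2, 2)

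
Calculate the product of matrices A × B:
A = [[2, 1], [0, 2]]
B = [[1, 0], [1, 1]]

Matrix multiplication:
C[0][0] = 2×1 + 1×1 = 3
C[0][1] = 2×0 + 1×1 = 1
C[1][0] = 0×1 + 2×1 = 2
C[1][1] = 0×0 + 2×1 = 2
Result: [[3, 1], [2, 2]]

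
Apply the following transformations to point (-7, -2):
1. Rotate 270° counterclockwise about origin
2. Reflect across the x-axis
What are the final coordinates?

Step 1: Rotate 270° → (-2, 7)
Step 2: Reflect across x-axis → (-2, -7)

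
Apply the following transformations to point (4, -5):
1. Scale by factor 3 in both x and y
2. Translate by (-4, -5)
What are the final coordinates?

Step 1: Scale (4, -5) by 3 → (12, -15)
Step 2: Translate by (-4, -5) → (8, -20)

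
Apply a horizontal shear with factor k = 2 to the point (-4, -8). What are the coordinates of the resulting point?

Shear matrix for horizontal shear with factor k = 2:
[[1, 2], [0, 1]]
Result: (-4, -8) → (-20, -8)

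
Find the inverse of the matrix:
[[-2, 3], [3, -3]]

For [[a,b],[c,d]], inverse = (1/det)·[[d,-b],[-c,a]]
det = (-2)(-3) - (3)(3) = 6 - 9 = -3
Inverse = (1/-3)·[[-3, -3], [-3, -2]]
= [[1, 1], [1, 2/3]]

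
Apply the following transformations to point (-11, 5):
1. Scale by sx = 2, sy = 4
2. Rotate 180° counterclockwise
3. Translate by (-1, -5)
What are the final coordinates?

Step 1: Scale → (-22, 20)
Step 2: Rotate 180° → (22, -20)
Step 3: Translate → (21, -25)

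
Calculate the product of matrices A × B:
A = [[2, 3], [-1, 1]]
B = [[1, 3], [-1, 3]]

Matrix multiplication:
C[0][0] = 2×1 + 3×-1 = -1
C[0][1] = 2×3 + 3×3 = 15
C[1][0] = -1×1 + 1×-1 = -2
C[1][1] = -1×3 + 1×3 = 0
Result: [[-1, 15], [-2, 0]]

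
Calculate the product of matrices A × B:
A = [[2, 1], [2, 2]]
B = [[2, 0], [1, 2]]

Matrix multiplication:
C[0][0] = 2×2 + 1×1 = 5
C[0][1] = 2×0 + 1×2 = 2
C[1][0] = 2×2 + 2×1 = 6
C[1][1] = 2×0 + 2×2 = 4
Result: [[5, 2], [6, 4]]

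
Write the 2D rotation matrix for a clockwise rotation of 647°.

Rotation matrix formula: [[cos θ, -sin θ], [sin θ, cos θ]]
A clockwise rotation by 647° is equivalent to a counterclockwise rotation by -647°.
For θ = -647°:
cos(-647°) = 0.2924
sin(-647°) = 0.9563
Result: [[0.2924, -0.9563], [0.9563, 0.2924]]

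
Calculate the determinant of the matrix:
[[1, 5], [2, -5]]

For a 2×2 matrix [[a, b], [c, d]], det = ad - bc
det = (1)(-5) - (5)(2) = -5 - 10 = -15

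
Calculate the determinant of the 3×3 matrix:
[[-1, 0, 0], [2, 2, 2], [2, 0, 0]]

Expansion along first row:
det = -1·det([[2,2],[0,0]]) - 0·det([[2,2],[2,0]]) + 0·det([[2,2],[2,0]])
    = -1·(2·0 - 2·0) - 0·(2·0 - 2·2) + 0·(2·0 - 2·2)
    = -1·0 - 0·-4 + 0·-4
    = 0 + 0 + 0 = 0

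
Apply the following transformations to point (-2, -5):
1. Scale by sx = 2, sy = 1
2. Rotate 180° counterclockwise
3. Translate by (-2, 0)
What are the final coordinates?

Step 1: Scale → (-4, -5)
Step 2: Rotate 180° → (4, 5)
Step 3: Translate → (2, 5)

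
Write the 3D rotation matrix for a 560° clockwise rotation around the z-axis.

Rotation matrix for clockwise 560° around z-axis:
A clockwise rotation by 560° is a counterclockwise rotation by -560°.
cos(-560°) = -0.9397, sin(-560°) = 0.3420
Result: [[-0.9397, -0.3420, 0], [0.3420, -0.9397, 0], [0, 0, 1]]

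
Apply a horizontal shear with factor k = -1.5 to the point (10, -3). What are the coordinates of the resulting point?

Shear matrix for horizontal shear with factor k = -1.5:
[[1, -1.50], [0, 1]]
Result: (10, -3) → (14.5, -3)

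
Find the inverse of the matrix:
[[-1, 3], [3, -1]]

For [[a,b],[c,d]], inverse = (1/det)·[[d,-b],[-c,a]]
det = (-1)(-1) - (3)(3) = 1 - 9 = -8
Inverse = (1/-8)·[[-1, -3], [-3, -1]]
= [[1/8, 3/8], [3/8, 1/8]]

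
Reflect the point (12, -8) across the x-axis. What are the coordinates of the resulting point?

Reflection across x-axis: (12, -8) → (12, 8)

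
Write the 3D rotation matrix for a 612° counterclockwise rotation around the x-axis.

Rotation matrix for counterclockwise 612° around x-axis:
cos(612°) = -0.3090, sin(612°) = -0.9511
Result: [[1, 0, 0], [0, -0.3090, 0.9511], [0, -0.9511, -0.3090]]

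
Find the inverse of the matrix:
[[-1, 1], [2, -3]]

For [[a,b],[c,d]], inverse = (1/det)·[[d,-b],[-c,a]]
det = (-1)(-3) - (1)(2) = 3 - 2 = 1
Inverse = [[-3, -1], [-2, -1]]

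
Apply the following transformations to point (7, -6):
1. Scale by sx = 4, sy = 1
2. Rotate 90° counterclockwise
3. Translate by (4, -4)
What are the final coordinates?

Step 1: Scale → (28, -6)
Step 2: Rotate 90° → (6, 28)
Step 3: Translate → (10, 24)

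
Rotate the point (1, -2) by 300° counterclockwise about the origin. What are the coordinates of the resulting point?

Rotation matrix for 300°: [[cos 300°, -sin 300°], [sin 300°, cos 300°]] ≈ [[0.500000, 0.866025], [-0.866025, 0.500000]]
[[0.500000, 0.866025], [-0.866025, 0.500000]] × [1, -2]ᵀ ≈ [-1.2321, -1.8660]ᵀ
Result: (-1.2321, -1.8660)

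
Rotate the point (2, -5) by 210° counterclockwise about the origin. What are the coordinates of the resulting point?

Rotation matrix for 210°: [[cos 210°, -sin 210°], [sin 210°, cos 210°]] ≈ [[-0.866025, 0.500000], [-0.500000, -0.866025]]
[[-0.866025, 0.500000], [-0.500000, -0.866025]] × [2, -5]ᵀ ≈ [-4.2321, 3.3301]ᵀ
Result: (-4.2321, 3.3301)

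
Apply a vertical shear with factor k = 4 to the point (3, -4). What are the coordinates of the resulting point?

Shear matrix for vertical shear with factor k = 4:
[[1, 0], [4, 1]]
Result: (3, -4) → (3, 8)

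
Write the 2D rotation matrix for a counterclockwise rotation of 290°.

Rotation matrix formula: [[cos θ, -sin θ], [sin θ, cos θ]]
For θ = 290°:
cos(290°) = 0.3420
sin(290°) = -0.9397
Result: [[0.3420, 0.9397], [-0.9397, 0.3420]]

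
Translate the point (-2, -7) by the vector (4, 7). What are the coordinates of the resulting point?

Translation by (4, 7) (homogeneous matrix [[1, 0, 4], [0, 1, 7], [0, 0, 1]]):
x' = -2 + 4 = 2
y' = -7 + 7 = 0
Result: (2, 0)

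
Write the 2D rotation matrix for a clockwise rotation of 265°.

Rotation matrix formula: [[cos θ, -sin θ], [sin θ, cos θ]]
A clockwise rotation by 265° is equivalent to a counterclockwise rotation by -265°.
For θ = -265°:
cos(-265°) = -0.0872
sin(-265°) = 0.9962
Result: [[-0.0872, -0.9962], [0.9962, -0.0872]]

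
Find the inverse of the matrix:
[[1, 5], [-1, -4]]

For [[a,b],[c,d]], inverse = (1/det)·[[d,-b],[-c,a]]
det = (1)(-4) - (5)(-1) = -4 - -5 = 1
Inverse = [[-4, -5], [1, 1]]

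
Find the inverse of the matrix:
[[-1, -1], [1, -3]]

For [[a,b],[c,d]], inverse = (1/det)·[[d,-b],[-c,a]]
det = (-1)(-3) - (-1)(1) = 3 - -1 = 4
Inverse = (1/4)·[[-3, 1], [-1, -1]]
= [[-3/4, 1/4], [-1/4, -1/4]]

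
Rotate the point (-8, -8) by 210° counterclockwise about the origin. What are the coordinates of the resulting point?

Rotation matrix for 210°: [[cos 210°, -sin 210°], [sin 210°, cos 210°]] ≈ [[-0.866025, 0.500000], [-0.500000, -0.866025]]
[[-0.866025, 0.500000], [-0.500000, -0.866025]] × [-8, -8]ᵀ ≈ [2.9282, 10.9282]ᵀ
Result: (2.9282, 10.9282)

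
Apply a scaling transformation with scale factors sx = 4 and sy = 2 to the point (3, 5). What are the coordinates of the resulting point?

Scaling matrix:
[[4, 0], [0, 2]]
Result: (3 × 4, 5 × 2) = (12, 10)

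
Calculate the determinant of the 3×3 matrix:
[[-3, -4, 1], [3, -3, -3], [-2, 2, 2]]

Expansion along first row:
det = -3·det([[-3,-3],[2,2]]) - -4·det([[3,-3],[-2,2]]) + 1·det([[3,-3],[-2,2]])
    = -3·(-3·2 - -3·2) - -4·(3·2 - -3·-2) + 1·(3·2 - -3·-2)
    = -3·0 - -4·0 + 1·0
    = 0 + 0 + 0 = 0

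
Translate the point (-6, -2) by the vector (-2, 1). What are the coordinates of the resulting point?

Translation by (-2, 1) (homogeneous matrix [[1, 0, -2], [0, 1, 1], [0, 0, 1]]):
x' = -6 + -2 = -8
y' = -2 + 1 = -1
Result: (-8, -1)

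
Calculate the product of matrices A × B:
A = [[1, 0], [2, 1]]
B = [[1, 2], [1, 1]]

Matrix multiplication:
C[0][0] = 1×1 + 0×1 = 1
C[0][1] = 1×2 + 0×1 = 2
C[1][0] = 2×1 + 1×1 = 3
C[1][1] = 2×2 + 1×1 = 5
Result: [[1, 2], [3, 5]]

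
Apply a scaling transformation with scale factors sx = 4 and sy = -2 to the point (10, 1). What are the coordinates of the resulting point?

Scaling matrix:
[[4, 0], [0, -2]]
Result: (10 × 4, 1 × -2) = (40, -2)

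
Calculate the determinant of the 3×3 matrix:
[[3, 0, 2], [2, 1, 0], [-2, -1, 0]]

Expansion along first row:
det = 3·det([[1,0],[-1,0]]) - 0·det([[2,0],[-2,0]]) + 2·det([[2,1],[-2,-1]])
    = 3·(1·0 - 0·-1) - 0·(2·0 - 0·-2) + 2·(2·-1 - 1·-2)
    = 3·0 - 0·0 + 2·0
    = 0 + 0 + 0 = 0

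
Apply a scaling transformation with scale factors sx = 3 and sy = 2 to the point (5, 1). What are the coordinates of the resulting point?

Scaling matrix:
[[3, 0], [0, 2]]
Result: (5 × 3, 1 × 2) = (15, 2)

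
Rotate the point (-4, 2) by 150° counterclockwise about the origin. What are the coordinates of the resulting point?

Rotation matrix for 150°: [[cos 150°, -sin 150°], [sin 150°, cos 150°]] ≈ [[-0.866025, -0.500000], [0.500000, -0.866025]]
[[-0.866025, -0.500000], [0.500000, -0.866025]] × [-4, 2]ᵀ ≈ [2.4641, -3.7321]ᵀ
Result: (2.4641, -3.7321)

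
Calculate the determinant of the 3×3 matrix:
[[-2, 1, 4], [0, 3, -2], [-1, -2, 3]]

Expansion along first row:
det = -2·det([[3,-2],[-2,3]]) - 1·det([[0,-2],[-1,3]]) + 4·det([[0,3],[-1,-2]])
    = -2·(3·3 - -2·-2) - 1·(0·3 - -2·-1) + 4·(0·-2 - 3·-1)
    = -2·5 - 1·-2 + 4·3
    = -10 + 2 + 12 = 4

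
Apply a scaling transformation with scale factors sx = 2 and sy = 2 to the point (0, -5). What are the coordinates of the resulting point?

Scaling matrix:
[[2, 0], [0, 2]]
Result: (0 × 2, -5 × 2) = (0, -10)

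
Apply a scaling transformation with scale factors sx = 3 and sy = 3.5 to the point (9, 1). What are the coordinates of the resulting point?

Scaling matrix:
[[3, 0], [0, 3.50]]
Result: (9 × 3, 1 × 3.5) = (27, 3.5)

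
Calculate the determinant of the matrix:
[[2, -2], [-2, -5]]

For a 2×2 matrix [[a, b], [c, d]], det = ad - bc
det = (2)(-5) - (-2)(-2) = -10 - 4 = -14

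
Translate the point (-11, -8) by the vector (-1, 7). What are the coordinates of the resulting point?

Translation by (-1, 7) (homogeneous matrix [[1, 0, -1], [0, 1, 7], [0, 0, 1]]):
x' = -11 + -1 = -12
y' = -8 + 7 = -1
Result: (-12, -1)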